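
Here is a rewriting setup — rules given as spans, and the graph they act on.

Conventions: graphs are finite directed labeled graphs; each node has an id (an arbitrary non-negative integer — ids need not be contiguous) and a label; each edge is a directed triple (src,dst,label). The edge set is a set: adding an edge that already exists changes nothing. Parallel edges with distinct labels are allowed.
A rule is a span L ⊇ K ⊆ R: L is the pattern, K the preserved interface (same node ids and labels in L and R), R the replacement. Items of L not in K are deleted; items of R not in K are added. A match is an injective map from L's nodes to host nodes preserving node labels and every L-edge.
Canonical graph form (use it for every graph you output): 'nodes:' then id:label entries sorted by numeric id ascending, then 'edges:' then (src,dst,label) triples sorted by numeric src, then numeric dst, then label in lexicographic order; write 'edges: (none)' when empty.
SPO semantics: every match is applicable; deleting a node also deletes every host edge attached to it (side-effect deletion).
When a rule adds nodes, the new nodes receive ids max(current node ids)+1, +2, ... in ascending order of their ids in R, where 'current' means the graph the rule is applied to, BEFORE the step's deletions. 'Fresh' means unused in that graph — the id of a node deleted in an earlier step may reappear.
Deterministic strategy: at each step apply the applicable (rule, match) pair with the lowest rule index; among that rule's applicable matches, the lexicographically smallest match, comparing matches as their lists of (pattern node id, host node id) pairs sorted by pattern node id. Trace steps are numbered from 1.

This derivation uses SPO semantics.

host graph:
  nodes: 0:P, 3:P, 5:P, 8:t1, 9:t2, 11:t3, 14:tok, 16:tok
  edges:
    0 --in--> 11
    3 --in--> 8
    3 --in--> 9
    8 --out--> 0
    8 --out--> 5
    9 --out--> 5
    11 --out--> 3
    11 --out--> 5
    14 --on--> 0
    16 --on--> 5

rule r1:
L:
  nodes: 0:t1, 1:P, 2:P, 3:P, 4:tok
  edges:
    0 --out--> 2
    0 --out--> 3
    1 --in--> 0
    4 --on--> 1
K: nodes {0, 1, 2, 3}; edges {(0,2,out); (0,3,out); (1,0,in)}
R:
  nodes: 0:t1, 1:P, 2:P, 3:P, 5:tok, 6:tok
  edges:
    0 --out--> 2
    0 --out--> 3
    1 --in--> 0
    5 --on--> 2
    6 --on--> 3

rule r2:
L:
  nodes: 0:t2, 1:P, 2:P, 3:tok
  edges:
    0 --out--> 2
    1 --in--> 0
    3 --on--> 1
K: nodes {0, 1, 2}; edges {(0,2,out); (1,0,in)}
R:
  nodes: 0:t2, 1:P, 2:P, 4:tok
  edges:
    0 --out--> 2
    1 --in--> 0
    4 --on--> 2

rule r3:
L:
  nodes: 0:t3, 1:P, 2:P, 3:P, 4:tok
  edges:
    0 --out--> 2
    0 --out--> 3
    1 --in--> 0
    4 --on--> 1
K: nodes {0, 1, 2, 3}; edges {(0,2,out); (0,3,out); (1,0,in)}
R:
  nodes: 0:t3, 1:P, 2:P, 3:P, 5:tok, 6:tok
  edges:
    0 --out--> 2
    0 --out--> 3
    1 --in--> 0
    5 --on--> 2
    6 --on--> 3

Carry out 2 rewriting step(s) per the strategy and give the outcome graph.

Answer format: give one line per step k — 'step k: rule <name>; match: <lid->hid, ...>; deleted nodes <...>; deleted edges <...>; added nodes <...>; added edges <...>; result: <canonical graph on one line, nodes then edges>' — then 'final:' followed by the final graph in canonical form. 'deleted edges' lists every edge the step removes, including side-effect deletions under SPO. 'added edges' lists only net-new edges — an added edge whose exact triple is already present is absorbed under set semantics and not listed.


step 1: rule r3; match: 0->11, 1->0, 2->3, 3->5, 4->14; deleted nodes 14; deleted edges (14,0,on); added nodes 17, 18; added edges (17,3,on); (18,5,on); result: nodes: 0:P, 3:P, 5:P, 8:t1, 9:t2, 11:t3, 16:tok, 17:tok, 18:tok edges: (0,11,in); (3,8,in); (3,9,in); (8,0,out); (8,5,out); (9,5,out); (11,3,out); (11,5,out); (16,5,on); (17,3,on); (18,5,on)
step 2: rule r1; match: 0->8, 1->3, 2->0, 3->5, 4->17; deleted nodes 17; deleted edges (17,3,on); added nodes 19, 20; added edges (19,0,on); (20,5,on); result: nodes: 0:P, 3:P, 5:P, 8:t1, 9:t2, 11:t3, 16:tok, 18:tok, 19:tok, 20:tok edges: (0,11,in); (3,8,in); (3,9,in); (8,0,out); (8,5,out); (9,5,out); (11,3,out); (11,5,out); (16,5,on); (18,5,on); (19,0,on); (20,5,on)
final:
nodes: 0:P, 3:P, 5:P, 8:t1, 9:t2, 11:t3, 16:tok, 18:tok, 19:tok, 20:tok
edges: (0,11,in); (3,8,in); (3,9,in); (8,0,out); (8,5,out); (9,5,out); (11,3,out); (11,5,out); (16,5,on); (18,5,on); (19,0,on); (20,5,on)


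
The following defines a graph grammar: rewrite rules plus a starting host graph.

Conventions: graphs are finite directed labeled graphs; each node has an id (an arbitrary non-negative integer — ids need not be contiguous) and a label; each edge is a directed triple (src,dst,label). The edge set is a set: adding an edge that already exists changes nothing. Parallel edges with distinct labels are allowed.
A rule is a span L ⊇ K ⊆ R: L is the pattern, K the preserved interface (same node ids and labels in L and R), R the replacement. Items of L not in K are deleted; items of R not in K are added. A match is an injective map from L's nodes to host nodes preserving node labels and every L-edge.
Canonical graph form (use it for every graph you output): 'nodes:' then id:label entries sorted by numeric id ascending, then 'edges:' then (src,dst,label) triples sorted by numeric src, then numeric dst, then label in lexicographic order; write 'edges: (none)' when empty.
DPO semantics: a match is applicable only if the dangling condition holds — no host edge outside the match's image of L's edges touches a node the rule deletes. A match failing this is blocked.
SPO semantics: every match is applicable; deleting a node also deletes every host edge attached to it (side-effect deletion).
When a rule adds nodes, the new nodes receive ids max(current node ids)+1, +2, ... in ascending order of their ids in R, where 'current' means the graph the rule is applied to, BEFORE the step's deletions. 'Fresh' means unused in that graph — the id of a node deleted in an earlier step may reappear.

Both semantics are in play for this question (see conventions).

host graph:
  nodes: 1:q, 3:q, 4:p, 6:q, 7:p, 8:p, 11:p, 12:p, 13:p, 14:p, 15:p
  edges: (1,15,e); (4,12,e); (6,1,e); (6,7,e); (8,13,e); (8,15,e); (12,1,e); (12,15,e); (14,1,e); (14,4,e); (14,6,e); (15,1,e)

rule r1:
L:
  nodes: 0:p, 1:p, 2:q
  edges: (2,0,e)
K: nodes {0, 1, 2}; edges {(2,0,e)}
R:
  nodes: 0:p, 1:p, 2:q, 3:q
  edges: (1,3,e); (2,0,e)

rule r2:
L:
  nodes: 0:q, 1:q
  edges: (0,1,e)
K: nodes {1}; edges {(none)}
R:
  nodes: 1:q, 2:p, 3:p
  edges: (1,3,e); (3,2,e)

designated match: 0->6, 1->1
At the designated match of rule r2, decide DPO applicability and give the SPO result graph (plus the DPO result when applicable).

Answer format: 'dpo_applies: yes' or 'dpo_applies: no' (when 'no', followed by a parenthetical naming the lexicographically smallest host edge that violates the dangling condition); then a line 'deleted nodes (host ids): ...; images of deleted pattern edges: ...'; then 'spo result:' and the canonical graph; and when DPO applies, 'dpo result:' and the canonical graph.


dpo_applies: no
(the rule deletes node 6, which keeps host edge (6,7,e) outside the match image — the dangling condition fails, DPO blocks; SPO proceeds and side-deletes such edges)
deleted nodes (host ids): 6; images of deleted pattern edges: (6,1,e)
spo result:
nodes: 1:q, 3:q, 4:p, 7:p, 8:p, 11:p, 12:p, 13:p, 14:p, 15:p, 16:p, 17:p
edges: (1,15,e); (1,17,e); (4,12,e); (8,13,e); (8,15,e); (12,1,e); (12,15,e); (14,1,e); (14,4,e); (15,1,e); (17,16,e)


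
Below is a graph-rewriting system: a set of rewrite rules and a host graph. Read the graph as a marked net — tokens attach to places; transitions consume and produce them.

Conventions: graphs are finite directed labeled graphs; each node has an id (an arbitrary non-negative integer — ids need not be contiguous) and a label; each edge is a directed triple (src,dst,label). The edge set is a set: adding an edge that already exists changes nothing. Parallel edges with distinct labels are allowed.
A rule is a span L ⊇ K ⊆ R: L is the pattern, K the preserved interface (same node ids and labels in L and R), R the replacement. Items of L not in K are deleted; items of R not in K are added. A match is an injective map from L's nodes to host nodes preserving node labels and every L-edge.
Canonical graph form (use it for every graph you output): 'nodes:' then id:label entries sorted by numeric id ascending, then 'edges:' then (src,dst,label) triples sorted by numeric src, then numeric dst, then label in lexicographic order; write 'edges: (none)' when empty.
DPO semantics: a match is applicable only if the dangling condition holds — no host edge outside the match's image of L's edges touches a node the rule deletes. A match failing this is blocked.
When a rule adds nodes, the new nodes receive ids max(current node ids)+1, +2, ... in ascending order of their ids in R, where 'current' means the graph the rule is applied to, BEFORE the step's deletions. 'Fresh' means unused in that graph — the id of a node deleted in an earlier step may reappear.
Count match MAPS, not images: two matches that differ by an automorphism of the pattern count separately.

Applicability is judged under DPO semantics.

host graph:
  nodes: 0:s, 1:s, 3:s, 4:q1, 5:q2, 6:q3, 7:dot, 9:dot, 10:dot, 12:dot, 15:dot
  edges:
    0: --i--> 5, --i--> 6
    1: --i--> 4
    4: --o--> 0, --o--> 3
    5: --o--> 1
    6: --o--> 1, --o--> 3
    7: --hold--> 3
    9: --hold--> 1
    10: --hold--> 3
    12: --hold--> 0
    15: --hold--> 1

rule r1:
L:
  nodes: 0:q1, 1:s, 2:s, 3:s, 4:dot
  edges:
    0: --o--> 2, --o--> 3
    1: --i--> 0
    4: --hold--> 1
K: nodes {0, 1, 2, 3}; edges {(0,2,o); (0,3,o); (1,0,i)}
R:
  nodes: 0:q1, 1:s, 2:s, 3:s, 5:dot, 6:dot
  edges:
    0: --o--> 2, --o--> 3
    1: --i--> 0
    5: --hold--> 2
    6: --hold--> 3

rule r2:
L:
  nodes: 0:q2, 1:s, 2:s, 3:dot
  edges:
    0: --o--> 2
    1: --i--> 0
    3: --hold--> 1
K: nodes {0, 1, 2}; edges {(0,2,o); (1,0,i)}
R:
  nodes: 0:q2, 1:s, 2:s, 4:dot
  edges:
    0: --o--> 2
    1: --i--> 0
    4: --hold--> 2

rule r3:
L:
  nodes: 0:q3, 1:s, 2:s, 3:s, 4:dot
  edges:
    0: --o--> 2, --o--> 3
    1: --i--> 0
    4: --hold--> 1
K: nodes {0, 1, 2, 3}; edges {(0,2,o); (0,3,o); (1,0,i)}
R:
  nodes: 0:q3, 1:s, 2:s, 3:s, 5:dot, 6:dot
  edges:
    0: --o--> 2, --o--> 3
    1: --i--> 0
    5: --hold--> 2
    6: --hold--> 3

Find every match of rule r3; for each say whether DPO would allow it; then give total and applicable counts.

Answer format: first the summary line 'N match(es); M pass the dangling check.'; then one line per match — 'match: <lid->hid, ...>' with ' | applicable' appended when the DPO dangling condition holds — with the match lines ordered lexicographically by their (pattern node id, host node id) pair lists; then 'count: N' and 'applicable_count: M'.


2 match(es); 2 pass the dangling check.
match: 0->6, 1->0, 2->1, 3->3, 4->12 | applicable
match: 0->6, 1->0, 2->3, 3->1, 4->12 | applicable
count: 2
applicable_count: 2


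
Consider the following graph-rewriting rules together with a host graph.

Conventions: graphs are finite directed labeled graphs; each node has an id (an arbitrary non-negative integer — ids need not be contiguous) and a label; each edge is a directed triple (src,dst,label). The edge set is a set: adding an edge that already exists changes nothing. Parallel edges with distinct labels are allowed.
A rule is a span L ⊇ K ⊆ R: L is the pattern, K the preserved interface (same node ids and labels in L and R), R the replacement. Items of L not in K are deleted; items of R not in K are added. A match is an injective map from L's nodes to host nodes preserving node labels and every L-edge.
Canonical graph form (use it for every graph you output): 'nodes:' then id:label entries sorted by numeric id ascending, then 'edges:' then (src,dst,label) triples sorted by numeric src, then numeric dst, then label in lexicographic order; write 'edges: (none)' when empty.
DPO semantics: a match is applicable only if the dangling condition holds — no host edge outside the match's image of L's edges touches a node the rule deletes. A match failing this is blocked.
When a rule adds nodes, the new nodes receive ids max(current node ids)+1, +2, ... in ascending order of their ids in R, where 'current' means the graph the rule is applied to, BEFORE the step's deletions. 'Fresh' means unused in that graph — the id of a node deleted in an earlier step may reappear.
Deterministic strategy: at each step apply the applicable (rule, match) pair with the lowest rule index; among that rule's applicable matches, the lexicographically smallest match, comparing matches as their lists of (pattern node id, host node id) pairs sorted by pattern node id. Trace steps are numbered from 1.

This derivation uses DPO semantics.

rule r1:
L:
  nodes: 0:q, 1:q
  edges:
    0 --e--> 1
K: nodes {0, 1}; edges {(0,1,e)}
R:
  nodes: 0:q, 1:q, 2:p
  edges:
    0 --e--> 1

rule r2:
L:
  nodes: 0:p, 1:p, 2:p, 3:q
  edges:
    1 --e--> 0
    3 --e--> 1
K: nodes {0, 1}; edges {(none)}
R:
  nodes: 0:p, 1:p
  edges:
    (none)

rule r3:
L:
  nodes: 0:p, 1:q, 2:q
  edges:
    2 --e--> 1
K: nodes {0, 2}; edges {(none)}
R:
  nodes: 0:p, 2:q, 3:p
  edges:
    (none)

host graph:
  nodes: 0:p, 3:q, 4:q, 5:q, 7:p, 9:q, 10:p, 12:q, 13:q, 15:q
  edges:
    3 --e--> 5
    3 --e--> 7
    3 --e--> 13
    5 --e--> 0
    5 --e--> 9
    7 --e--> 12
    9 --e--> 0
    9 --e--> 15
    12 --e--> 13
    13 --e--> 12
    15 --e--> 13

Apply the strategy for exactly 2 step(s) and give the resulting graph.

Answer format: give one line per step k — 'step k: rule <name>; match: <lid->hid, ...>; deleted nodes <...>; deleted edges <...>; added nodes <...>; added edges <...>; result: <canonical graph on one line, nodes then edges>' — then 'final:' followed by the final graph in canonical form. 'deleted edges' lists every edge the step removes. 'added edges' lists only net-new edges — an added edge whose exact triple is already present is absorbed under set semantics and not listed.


step 1: rule r1; match: 0->3, 1->5; deleted nodes (none); deleted edges (none); added nodes 16; added edges (none); result: nodes: 0:p, 3:q, 4:q, 5:q, 7:p, 9:q, 10:p, 12:q, 13:q, 15:q, 16:p edges: (3,5,e); (3,7,e); (3,13,e); (5,0,e); (5,9,e); (7,12,e); (9,0,e); (9,15,e); (12,13,e); (13,12,e); (15,13,e)
step 2: rule r1; match: 0->3, 1->5; deleted nodes (none); deleted edges (none); added nodes 17; added edges (none); result: nodes: 0:p, 3:q, 4:q, 5:q, 7:p, 9:q, 10:p, 12:q, 13:q, 15:q, 16:p, 17:p edges: (3,5,e); (3,7,e); (3,13,e); (5,0,e); (5,9,e); (7,12,e); (9,0,e); (9,15,e); (12,13,e); (13,12,e); (15,13,e)
final:
nodes: 0:p, 3:q, 4:q, 5:q, 7:p, 9:q, 10:p, 12:q, 13:q, 15:q, 16:p, 17:p
edges: (3,5,e); (3,7,e); (3,13,e); (5,0,e); (5,9,e); (7,12,e); (9,0,e); (9,15,e); (12,13,e); (13,12,e); (15,13,e)


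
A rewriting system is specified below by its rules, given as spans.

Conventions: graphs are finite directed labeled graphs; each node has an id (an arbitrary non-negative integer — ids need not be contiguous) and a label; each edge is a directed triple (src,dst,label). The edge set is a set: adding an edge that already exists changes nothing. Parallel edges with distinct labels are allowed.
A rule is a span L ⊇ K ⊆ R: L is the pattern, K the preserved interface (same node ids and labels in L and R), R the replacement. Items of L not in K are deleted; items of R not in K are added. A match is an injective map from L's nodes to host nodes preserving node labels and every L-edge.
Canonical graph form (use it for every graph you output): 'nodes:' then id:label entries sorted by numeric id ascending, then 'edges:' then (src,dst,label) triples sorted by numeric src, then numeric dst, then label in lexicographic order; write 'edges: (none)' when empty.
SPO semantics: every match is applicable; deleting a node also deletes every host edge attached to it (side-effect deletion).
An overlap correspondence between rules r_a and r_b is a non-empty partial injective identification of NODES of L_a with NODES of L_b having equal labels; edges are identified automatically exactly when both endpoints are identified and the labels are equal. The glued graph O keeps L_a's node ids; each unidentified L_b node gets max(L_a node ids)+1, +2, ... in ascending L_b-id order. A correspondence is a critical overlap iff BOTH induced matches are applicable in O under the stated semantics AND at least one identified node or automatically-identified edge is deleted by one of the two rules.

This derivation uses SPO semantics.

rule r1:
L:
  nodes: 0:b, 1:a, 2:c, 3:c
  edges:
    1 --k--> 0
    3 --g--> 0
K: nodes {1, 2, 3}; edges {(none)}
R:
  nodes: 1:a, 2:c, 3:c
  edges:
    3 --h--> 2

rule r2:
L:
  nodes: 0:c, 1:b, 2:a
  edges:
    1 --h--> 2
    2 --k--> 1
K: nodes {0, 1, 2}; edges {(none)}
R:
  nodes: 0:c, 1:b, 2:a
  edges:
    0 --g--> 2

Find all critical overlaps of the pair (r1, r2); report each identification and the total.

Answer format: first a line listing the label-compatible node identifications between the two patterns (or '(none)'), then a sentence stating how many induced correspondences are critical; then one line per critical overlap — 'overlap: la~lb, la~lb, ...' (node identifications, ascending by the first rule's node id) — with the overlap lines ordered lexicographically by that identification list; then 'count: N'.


label-compatible node identifications between L(r1) and L(r2): 0~1, 1~2, 2~0, 3~0
6 of the induced correspondences are critical overlaps of r1 and r2.
overlap: 0~1
overlap: 0~1, 1~2
overlap: 0~1, 1~2, 2~0
overlap: 0~1, 1~2, 3~0
overlap: 0~1, 2~0
overlap: 0~1, 3~0
count: 6


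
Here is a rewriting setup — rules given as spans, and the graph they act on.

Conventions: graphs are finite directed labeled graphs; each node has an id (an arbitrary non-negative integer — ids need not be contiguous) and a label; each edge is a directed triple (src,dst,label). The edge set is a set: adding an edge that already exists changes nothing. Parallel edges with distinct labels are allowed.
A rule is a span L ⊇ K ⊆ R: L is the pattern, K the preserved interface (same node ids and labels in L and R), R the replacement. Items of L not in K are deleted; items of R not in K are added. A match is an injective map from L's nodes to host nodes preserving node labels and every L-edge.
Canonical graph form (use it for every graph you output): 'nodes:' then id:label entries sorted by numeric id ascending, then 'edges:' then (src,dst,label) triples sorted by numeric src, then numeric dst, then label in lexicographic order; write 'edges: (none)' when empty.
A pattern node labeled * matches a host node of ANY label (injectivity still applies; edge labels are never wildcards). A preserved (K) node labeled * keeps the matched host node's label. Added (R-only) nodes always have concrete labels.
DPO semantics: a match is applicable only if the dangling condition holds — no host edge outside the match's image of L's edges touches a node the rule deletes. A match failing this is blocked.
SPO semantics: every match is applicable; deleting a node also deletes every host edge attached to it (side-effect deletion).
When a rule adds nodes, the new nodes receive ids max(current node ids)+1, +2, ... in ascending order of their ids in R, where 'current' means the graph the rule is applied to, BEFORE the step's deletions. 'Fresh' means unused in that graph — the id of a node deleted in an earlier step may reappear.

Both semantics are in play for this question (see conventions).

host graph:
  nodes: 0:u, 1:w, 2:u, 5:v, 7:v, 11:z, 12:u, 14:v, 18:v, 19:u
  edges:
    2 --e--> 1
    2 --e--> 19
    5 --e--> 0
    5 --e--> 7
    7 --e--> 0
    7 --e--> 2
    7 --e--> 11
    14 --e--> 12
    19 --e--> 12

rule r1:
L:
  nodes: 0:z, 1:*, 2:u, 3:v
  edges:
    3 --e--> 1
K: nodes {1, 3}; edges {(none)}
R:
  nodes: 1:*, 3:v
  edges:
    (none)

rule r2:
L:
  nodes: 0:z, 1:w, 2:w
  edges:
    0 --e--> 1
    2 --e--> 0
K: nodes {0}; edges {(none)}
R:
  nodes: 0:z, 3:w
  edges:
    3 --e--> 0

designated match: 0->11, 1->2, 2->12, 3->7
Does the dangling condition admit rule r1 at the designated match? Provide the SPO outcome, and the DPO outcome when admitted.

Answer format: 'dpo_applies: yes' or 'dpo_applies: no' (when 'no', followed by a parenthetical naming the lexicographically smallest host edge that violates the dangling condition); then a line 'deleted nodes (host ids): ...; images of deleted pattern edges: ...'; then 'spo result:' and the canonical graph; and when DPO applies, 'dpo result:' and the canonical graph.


dpo_applies: no
(the rule deletes node 11, which keeps host edge (7,11,e) outside the match image — the dangling condition fails, DPO blocks; SPO proceeds and side-deletes such edges)
deleted nodes (host ids): 11, 12; images of deleted pattern edges: (7,2,e)
spo result:
nodes: 0:u, 1:w, 2:u, 5:v, 7:v, 14:v, 18:v, 19:u
edges: (2,1,e); (2,19,e); (5,0,e); (5,7,e); (7,0,e)


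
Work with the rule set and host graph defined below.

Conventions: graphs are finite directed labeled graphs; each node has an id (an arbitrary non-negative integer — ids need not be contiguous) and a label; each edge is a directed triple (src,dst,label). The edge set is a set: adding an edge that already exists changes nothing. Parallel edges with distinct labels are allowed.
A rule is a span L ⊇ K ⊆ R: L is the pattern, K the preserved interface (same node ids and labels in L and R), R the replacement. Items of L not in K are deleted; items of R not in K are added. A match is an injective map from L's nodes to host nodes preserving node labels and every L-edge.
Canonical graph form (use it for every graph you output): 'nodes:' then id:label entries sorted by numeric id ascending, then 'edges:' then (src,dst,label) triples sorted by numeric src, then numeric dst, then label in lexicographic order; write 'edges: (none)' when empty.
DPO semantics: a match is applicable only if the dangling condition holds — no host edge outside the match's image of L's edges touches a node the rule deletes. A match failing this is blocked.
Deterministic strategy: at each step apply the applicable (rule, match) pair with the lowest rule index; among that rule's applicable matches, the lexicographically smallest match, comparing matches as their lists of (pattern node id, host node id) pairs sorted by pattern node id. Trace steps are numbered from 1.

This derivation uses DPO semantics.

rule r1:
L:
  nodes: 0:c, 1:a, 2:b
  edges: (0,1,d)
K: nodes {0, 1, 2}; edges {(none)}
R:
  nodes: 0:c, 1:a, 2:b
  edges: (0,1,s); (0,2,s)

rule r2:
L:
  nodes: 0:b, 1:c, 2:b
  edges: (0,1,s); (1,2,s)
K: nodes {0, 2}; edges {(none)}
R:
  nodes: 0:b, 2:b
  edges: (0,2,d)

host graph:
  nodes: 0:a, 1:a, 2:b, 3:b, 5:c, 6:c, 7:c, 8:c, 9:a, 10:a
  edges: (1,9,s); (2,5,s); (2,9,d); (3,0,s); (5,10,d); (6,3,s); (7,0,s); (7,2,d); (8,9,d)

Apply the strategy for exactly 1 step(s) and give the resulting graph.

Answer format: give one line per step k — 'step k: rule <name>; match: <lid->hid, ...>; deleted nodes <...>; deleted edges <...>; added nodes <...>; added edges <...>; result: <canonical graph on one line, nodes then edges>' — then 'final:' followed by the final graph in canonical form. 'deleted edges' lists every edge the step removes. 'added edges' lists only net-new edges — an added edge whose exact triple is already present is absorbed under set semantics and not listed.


step 1: rule r1; match: 0->5, 1->10, 2->2; deleted nodes (none); deleted edges (5,10,d); added nodes (none); added edges (5,2,s); (5,10,s); result: nodes: 0:a, 1:a, 2:b, 3:b, 5:c, 6:c, 7:c, 8:c, 9:a, 10:a edges: (1,9,s); (2,5,s); (2,9,d); (3,0,s); (5,2,s); (5,10,s); (6,3,s); (7,0,s); (7,2,d); (8,9,d)
final:
nodes: 0:a, 1:a, 2:b, 3:b, 5:c, 6:c, 7:c, 8:c, 9:a, 10:a
edges: (1,9,s); (2,5,s); (2,9,d); (3,0,s); (5,2,s); (5,10,s); (6,3,s); (7,0,s); (7,2,d); (8,9,d)


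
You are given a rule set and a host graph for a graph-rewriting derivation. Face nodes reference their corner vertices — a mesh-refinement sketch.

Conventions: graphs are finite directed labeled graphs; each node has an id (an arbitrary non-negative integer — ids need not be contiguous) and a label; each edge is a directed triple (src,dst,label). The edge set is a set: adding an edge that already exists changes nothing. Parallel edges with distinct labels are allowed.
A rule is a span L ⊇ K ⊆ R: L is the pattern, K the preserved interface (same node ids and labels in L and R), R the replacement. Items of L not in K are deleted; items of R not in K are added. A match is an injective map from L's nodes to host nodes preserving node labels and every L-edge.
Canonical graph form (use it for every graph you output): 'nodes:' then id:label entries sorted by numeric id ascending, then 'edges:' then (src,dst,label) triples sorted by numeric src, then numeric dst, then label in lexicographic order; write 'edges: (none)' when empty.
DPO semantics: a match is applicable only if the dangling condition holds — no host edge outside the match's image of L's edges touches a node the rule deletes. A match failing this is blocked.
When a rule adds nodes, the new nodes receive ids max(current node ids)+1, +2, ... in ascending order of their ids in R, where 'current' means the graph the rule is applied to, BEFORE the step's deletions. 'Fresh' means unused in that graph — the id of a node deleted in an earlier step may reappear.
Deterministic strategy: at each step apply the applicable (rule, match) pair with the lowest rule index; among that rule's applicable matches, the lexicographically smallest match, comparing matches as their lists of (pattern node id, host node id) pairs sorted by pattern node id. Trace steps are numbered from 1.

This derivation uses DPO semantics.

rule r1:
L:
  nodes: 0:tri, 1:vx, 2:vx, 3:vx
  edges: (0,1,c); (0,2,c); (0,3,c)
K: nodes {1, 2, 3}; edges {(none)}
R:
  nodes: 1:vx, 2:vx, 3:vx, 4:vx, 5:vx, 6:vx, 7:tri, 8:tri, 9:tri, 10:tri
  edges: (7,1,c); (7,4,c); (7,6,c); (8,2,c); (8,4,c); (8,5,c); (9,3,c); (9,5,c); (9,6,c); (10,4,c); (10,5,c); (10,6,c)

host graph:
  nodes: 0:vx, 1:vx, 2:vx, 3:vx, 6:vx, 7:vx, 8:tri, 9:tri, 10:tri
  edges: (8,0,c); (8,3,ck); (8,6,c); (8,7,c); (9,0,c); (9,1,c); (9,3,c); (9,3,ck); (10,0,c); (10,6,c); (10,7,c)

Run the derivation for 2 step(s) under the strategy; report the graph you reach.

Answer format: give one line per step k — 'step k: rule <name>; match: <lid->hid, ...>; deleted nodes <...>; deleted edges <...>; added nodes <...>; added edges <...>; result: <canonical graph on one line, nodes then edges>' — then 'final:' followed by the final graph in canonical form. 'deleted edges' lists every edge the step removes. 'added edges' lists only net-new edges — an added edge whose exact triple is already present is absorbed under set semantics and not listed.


step 1: rule r1; match: 0->10, 1->0, 2->6, 3->7; deleted nodes 10; deleted edges (10,0,c); (10,6,c); (10,7,c); added nodes 11, 12, 13, 14, 15, 16, 17; added edges (14,0,c); (14,11,c); (14,13,c); (15,6,c); (15,11,c); (15,12,c); (16,7,c); (16,12,c); (16,13,c); (17,11,c); (17,12,c); (17,13,c); result: nodes: 0:vx, 1:vx, 2:vx, 3:vx, 6:vx, 7:vx, 8:tri, 9:tri, 11:vx, 12:vx, 13:vx, 14:tri, 15:tri, 16:tri, 17:tri edges: (8,0,c); (8,3,ck); (8,6,c); (8,7,c); (9,0,c); (9,1,c); (9,3,c); (9,3,ck); (14,0,c); (14,11,c); (14,13,c); (15,6,c); (15,11,c); (15,12,c); (16,7,c); (16,12,c); (16,13,c); (17,11,c); (17,12,c); (17,13,c)
step 2: rule r1; match: 0->14, 1->0, 2->11, 3->13; deleted nodes 14; deleted edges (14,0,c); (14,11,c); (14,13,c); added nodes 18, 19, 20, 21, 22, 23, 24; added edges (21,0,c); (21,18,c); (21,20,c); (22,11,c); (22,18,c); (22,19,c); (23,13,c); (23,19,c); (23,20,c); (24,18,c); (24,19,c); (24,20,c); result: nodes: 0:vx, 1:vx, 2:vx, 3:vx, 6:vx, 7:vx, 8:tri, 9:tri, 11:vx, 12:vx, 13:vx, 15:tri, 16:tri, 17:tri, 18:vx, 19:vx, 20:vx, 21:tri, 22:tri, 23:tri, 24:tri edges: (8,0,c); (8,3,ck); (8,6,c); (8,7,c); (9,0,c); (9,1,c); (9,3,c); (9,3,ck); (15,6,c); (15,11,c); (15,12,c); (16,7,c); (16,12,c); (16,13,c); (17,11,c); (17,12,c); (17,13,c); (21,0,c); (21,18,c); (21,20,c); (22,11,c); (22,18,c); (22,19,c); (23,13,c); (23,19,c); (23,20,c); (24,18,c); (24,19,c); (24,20,c)
final:
nodes: 0:vx, 1:vx, 2:vx, 3:vx, 6:vx, 7:vx, 8:tri, 9:tri, 11:vx, 12:vx, 13:vx, 15:tri, 16:tri, 17:tri, 18:vx, 19:vx, 20:vx, 21:tri, 22:tri, 23:tri, 24:tri
edges: (8,0,c); (8,3,ck); (8,6,c); (8,7,c); (9,0,c); (9,1,c); (9,3,c); (9,3,ck); (15,6,c); (15,11,c); (15,12,c); (16,7,c); (16,12,c); (16,13,c); (17,11,c); (17,12,c); (17,13,c); (21,0,c); (21,18,c); (21,20,c); (22,11,c); (22,18,c); (22,19,c); (23,13,c); (23,19,c); (23,20,c); (24,18,c); (24,19,c); (24,20,c)


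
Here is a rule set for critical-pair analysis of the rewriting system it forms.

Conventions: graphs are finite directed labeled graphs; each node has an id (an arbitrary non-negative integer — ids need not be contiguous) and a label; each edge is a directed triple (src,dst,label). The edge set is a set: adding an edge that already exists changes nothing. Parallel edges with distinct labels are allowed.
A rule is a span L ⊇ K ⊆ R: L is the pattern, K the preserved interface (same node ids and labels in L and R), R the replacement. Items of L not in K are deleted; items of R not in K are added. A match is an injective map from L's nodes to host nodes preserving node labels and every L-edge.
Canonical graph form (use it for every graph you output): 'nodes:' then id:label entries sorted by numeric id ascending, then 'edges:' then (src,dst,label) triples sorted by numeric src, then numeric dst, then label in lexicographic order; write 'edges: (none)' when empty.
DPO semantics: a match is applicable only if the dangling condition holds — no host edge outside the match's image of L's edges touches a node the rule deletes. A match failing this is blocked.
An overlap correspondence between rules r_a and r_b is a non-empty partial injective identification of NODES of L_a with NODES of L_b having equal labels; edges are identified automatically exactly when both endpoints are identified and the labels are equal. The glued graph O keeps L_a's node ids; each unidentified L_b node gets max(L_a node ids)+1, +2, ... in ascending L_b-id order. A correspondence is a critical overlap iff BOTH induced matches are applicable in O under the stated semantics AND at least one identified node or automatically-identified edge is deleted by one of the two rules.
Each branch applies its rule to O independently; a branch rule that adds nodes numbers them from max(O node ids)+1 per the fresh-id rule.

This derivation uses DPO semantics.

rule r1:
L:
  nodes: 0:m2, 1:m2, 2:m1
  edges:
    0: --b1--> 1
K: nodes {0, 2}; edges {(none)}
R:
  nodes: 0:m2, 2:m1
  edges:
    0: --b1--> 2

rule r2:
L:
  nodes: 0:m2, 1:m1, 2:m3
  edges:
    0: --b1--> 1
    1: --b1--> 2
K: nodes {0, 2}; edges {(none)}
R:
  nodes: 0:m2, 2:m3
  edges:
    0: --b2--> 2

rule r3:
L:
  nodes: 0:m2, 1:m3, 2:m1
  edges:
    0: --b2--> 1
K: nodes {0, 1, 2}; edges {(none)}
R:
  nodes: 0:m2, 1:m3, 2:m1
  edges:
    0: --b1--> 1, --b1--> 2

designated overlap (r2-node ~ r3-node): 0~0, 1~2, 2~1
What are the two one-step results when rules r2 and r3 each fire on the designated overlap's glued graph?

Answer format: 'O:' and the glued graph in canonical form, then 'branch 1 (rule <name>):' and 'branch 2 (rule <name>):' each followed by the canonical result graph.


O:
nodes: 0:m2, 1:m1, 2:m3
edges: (0,1,b1); (0,2,b2); (1,2,b1)
branch 1 (rule r2):
nodes: 0:m2, 2:m3
edges: (0,2,b2)
branch 2 (rule r3):
nodes: 0:m2, 1:m1, 2:m3
edges: (0,1,b1); (0,2,b1); (1,2,b1)


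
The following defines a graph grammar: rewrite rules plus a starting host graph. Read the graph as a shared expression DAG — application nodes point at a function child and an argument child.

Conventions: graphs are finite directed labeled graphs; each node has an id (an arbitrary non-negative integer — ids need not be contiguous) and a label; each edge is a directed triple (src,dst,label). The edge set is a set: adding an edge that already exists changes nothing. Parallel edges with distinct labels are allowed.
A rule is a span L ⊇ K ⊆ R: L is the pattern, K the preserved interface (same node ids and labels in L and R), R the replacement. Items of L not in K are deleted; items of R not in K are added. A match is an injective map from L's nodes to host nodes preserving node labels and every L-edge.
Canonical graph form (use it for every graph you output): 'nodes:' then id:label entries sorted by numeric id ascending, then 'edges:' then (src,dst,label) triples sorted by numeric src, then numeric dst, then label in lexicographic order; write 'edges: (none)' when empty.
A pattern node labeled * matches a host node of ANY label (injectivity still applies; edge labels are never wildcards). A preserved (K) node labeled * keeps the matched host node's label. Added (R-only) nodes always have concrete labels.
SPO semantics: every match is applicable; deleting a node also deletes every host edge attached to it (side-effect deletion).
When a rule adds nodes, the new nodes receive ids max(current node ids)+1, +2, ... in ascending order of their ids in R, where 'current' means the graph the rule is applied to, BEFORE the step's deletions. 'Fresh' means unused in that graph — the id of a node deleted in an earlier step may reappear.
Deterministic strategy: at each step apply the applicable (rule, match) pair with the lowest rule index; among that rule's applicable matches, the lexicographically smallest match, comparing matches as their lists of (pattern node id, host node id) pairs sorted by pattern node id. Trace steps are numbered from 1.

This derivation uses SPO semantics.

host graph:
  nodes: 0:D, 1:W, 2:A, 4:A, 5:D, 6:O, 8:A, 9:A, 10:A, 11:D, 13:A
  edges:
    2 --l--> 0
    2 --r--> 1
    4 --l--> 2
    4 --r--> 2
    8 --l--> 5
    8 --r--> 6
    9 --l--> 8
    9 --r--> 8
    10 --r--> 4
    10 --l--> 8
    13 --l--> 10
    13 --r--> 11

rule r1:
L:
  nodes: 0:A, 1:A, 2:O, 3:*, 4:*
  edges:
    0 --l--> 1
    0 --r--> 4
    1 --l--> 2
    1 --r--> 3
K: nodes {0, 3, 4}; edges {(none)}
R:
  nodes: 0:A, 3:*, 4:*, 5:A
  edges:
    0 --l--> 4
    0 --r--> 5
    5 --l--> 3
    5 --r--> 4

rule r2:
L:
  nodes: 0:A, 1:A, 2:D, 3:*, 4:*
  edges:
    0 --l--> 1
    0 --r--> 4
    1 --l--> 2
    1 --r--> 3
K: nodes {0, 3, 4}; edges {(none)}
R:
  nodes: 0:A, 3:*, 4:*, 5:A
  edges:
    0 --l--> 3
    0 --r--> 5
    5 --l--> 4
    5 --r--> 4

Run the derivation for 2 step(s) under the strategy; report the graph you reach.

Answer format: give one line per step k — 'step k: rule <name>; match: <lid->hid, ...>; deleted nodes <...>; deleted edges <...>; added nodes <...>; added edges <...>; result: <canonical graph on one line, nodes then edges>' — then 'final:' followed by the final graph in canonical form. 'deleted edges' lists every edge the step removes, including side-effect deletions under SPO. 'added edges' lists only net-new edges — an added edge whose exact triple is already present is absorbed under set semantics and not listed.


step 1: rule r2; match: 0->10, 1->8, 2->5, 3->6, 4->4; deleted nodes 5, 8; deleted edges (8,5,l); (8,6,r); (9,8,l); (9,8,r); (10,4,r); (10,8,l); added nodes 14; added edges (10,6,l); (10,14,r); (14,4,l); (14,4,r); result: nodes: 0:D, 1:W, 2:A, 4:A, 6:O, 9:A, 10:A, 11:D, 13:A, 14:A edges: (2,0,l); (2,1,r); (4,2,l); (4,2,r); (10,6,l); (10,14,r); (13,10,l); (13,11,r); (14,4,l); (14,4,r)
step 2: rule r1; match: 0->13, 1->10, 2->6, 3->14, 4->11; deleted nodes 6, 10; deleted edges (10,6,l); (10,14,r); (13,10,l); (13,11,r); added nodes 15; added edges (13,11,l); (13,15,r); (15,11,r); (15,14,l); result: nodes: 0:D, 1:W, 2:A, 4:A, 9:A, 11:D, 13:A, 14:A, 15:A edges: (2,0,l); (2,1,r); (4,2,l); (4,2,r); (13,11,l); (13,15,r); (14,4,l); (14,4,r); (15,11,r); (15,14,l)
final:
nodes: 0:D, 1:W, 2:A, 4:A, 9:A, 11:D, 13:A, 14:A, 15:A
edges: (2,0,l); (2,1,r); (4,2,l); (4,2,r); (13,11,l); (13,15,r); (14,4,l); (14,4,r); (15,11,r); (15,14,l)


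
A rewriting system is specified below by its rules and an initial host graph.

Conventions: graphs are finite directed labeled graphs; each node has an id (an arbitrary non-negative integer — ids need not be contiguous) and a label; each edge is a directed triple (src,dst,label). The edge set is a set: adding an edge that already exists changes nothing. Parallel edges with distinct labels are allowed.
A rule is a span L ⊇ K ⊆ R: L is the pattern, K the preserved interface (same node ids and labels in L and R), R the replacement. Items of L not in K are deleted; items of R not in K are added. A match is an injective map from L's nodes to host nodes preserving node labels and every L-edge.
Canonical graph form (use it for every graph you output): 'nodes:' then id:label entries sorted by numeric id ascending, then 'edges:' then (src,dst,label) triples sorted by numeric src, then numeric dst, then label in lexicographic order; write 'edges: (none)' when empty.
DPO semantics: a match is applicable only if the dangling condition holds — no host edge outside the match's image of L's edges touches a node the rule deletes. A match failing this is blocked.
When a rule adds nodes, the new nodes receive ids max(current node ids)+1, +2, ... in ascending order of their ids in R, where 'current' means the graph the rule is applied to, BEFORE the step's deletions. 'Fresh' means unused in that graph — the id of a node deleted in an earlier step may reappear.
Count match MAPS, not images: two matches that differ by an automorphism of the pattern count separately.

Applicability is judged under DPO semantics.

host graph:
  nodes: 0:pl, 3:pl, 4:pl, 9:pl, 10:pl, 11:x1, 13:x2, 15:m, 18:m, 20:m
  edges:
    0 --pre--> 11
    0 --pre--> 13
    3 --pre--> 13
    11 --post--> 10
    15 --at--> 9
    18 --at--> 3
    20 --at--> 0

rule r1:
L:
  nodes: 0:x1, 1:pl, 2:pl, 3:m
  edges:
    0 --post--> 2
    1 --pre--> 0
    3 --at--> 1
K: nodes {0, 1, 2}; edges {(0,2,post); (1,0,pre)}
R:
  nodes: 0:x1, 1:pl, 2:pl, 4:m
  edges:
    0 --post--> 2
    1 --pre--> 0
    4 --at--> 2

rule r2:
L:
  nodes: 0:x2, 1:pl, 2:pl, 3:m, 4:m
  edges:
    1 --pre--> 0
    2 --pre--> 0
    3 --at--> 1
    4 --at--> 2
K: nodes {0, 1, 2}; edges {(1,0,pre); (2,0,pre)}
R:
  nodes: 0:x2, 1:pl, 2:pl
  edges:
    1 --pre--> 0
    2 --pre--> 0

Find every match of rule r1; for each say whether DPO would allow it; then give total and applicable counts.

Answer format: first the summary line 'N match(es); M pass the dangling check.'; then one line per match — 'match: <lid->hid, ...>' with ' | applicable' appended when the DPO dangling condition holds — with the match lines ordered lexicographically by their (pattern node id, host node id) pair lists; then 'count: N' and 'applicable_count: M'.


1 match(es); 1 pass the dangling check.
match: 0->11, 1->0, 2->10, 3->20 | applicable
count: 1
applicable_count: 1


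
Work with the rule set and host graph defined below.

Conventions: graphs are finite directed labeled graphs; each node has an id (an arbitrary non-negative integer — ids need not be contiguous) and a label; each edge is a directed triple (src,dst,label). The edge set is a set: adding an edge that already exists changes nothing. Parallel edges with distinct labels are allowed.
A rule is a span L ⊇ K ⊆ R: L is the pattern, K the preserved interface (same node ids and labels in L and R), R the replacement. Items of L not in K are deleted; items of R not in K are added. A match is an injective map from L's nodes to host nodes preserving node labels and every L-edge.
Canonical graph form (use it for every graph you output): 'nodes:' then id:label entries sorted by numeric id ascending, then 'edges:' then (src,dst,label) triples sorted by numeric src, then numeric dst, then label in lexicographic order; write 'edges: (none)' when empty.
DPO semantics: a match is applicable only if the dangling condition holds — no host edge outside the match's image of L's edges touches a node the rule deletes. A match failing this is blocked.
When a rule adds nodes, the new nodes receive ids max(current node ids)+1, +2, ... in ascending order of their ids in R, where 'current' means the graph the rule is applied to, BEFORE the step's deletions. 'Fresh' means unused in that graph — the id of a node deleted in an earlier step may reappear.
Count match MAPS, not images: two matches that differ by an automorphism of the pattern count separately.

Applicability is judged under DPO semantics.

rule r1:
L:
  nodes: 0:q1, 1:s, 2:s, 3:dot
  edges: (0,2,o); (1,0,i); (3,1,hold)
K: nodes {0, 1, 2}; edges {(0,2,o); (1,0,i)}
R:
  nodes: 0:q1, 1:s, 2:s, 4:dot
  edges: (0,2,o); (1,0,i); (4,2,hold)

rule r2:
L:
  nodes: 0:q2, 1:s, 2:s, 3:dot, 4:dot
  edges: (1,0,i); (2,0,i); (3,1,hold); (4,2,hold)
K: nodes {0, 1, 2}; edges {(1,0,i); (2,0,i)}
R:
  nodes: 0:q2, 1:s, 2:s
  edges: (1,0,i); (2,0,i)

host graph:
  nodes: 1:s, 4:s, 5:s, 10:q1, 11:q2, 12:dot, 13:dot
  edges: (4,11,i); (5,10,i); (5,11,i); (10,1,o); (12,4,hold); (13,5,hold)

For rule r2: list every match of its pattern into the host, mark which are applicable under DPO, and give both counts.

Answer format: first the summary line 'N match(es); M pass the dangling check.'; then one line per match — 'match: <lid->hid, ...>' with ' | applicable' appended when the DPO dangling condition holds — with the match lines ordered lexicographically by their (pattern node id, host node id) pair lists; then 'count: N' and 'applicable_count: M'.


2 match(es); 2 pass the dangling check.
match: 0->11, 1->4, 2->5, 3->12, 4->13 | applicable
match: 0->11, 1->5, 2->4, 3->13, 4->12 | applicable
count: 2
applicable_count: 2
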